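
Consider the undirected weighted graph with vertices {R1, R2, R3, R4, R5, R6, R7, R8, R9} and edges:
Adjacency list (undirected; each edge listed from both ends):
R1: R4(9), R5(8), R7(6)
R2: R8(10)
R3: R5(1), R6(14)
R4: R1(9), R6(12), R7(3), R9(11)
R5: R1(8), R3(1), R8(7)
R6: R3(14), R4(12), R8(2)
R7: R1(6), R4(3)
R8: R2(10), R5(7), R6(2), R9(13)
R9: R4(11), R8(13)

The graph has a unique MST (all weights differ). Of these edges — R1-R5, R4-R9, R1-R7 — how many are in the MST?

3

Kruskal: consider edges lightest-first.
R3-R5 (1): add — endpoints in different components.
R6-R8 (2): add — endpoints in different components.
R4-R7 (3): add — endpoints in different components.
R1-R7 (6): add — endpoints in different components.
R5-R8 (7): add — endpoints in different components.
R1-R5 (8): add — endpoints in different components.
R1-R4 (9): skip — R4 and R1 already connected.
R2-R8 (10): add — endpoints in different components.
R4-R9 (11): add — endpoints in different components.
MST edge set: {R3-R5, R6-R8, R4-R7, R1-R7, R5-R8, R1-R5, R2-R8, R4-R9}.
Of the listed edges, {R1-R5, R4-R9, R1-R7} are in the MST → 3.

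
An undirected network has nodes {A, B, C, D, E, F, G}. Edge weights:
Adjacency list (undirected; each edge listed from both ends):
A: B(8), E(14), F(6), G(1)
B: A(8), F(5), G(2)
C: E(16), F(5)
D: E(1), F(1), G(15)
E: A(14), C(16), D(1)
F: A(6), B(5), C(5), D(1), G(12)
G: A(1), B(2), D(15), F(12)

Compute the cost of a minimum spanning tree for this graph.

Sort edges by weight, then run Kruskal:
A–G (1): add — endpoints in different components.
D–E (1): add — endpoints in different components.
D–F (1): add — endpoints in different components.
B–G (2): add — endpoints in different components.
B–F (5): add — endpoints in different components.
C–F (5): add — endpoints in different components.
MST edges: A–G, D–E, D–F, B–G, B–F, C–F; total weight 1+1+1+2+5+5 = 15.

15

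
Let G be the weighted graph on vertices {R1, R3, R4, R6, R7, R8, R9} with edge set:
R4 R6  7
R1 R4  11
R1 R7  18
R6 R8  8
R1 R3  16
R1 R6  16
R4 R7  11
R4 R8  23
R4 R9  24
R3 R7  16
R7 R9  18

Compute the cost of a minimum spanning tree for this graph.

Prim's algorithm from R7:
Step 1: cheapest edge leaving the tree is R4 R7 (11); add R4.
Step 2: cheapest edge leaving the tree is R4 R6 (7); add R6.
Step 3: cheapest edge leaving the tree is R6 R8 (8); add R8.
Step 4: cheapest edge leaving the tree is R1 R4 (11); add R1.
Step 5: cheapest edge leaving the tree is R1 R3 (16); add R3.
Step 6: cheapest edge leaving the tree is R7 R9 (18); add R9.
MST edges: R4 R7, R4 R6, R6 R8, R1 R4, R1 R3, R7 R9; total weight 11+7+8+11+16+18 = 71.

71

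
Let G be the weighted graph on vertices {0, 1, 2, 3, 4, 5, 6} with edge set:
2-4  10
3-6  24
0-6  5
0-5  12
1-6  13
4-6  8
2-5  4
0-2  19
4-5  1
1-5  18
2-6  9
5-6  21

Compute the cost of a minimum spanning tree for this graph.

55

Grow the tree from 6 using Prim:
Step 1: cheapest edge leaving the tree is 0-6 (5); add 0.
Step 2: cheapest edge leaving the tree is 4-6 (8); add 4.
Step 3: cheapest edge leaving the tree is 4-5 (1); add 5.
Step 4: cheapest edge leaving the tree is 2-5 (4); add 2.
Step 5: cheapest edge leaving the tree is 1-6 (13); add 1.
Step 6: cheapest edge leaving the tree is 3-6 (24); add 3.
MST edges: 0-6, 4-6, 4-5, 2-5, 1-6, 3-6; total weight 5+8+1+4+13+24 = 55.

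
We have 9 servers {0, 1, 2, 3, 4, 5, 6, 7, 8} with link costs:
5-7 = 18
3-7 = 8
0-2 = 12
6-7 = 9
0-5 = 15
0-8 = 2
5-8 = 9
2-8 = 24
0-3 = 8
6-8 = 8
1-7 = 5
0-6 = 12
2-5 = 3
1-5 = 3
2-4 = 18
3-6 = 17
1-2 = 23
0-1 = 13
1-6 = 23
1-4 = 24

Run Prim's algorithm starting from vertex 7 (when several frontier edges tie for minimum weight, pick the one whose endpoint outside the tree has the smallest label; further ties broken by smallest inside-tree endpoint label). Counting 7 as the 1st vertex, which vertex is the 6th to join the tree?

Grow the tree from 7 using Prim:
Step 1: cheapest edge leaving the tree is 1-7 (5); add 1.
Step 2: cheapest edge leaving the tree is 1-5 (3); add 5.
Step 3: cheapest edge leaving the tree is 2-5 (3); add 2.
Step 4: cheapest edge leaving the tree is 3-7 (8); add 3.
Step 5: cheapest edge leaving the tree is 0-3 (8); add 0.
Step 6: cheapest edge leaving the tree is 0-8 (2); add 8.
Step 7: cheapest edge leaving the tree is 6-8 (8); add 6.
Step 8: cheapest edge leaving the tree is 2-4 (18); add 4.
Vertex order: 7, 1, 5, 2, 3, 0, 8, 6, 4. The 6th vertex is 0.

0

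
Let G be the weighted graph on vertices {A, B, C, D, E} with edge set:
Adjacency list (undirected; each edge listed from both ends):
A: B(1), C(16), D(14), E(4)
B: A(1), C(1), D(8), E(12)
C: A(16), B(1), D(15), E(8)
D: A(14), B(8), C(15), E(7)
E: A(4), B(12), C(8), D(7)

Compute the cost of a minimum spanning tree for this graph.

13

Kruskal's algorithm — process edges by increasing weight (ties by edge label):
A—B (1): add — endpoints in different components.
B—C (1): add — endpoints in different components.
A—E (4): add — endpoints in different components.
D—E (7): add — endpoints in different components.
MST edges: A—B, B—C, A—E, D—E; total weight 1+1+4+7 = 13.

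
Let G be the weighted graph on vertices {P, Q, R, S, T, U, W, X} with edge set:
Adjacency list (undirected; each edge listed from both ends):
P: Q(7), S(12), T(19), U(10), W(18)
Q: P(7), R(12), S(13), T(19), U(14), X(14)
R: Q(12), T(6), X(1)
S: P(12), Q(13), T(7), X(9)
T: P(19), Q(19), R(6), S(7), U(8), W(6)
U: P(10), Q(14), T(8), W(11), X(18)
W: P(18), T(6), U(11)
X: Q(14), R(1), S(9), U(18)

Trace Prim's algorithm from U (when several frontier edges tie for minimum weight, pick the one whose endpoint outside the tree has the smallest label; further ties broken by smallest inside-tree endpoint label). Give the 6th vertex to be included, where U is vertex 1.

S

Prim, starting at U.
Step 1: cheapest edge leaving the tree is T–U (8); add T.
Step 2: cheapest edge leaving the tree is R–T (6); add R.
Step 3: cheapest edge leaving the tree is R–X (1); add X.
Step 4: cheapest edge leaving the tree is T–W (6); add W.
Step 5: cheapest edge leaving the tree is S–T (7); add S.
Step 6: cheapest edge leaving the tree is P–U (10); add P.
Step 7: cheapest edge leaving the tree is P–Q (7); add Q.
Vertex order: U, T, R, X, W, S, P, Q. The 6th vertex is S.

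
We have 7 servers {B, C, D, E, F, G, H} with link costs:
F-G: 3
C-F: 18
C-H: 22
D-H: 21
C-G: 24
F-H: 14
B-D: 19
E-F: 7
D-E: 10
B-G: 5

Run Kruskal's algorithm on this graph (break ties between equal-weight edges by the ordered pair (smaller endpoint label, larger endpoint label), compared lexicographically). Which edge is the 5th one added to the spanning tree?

F-H

Sort edges by weight, then run Kruskal:
F-G (3): add. Components now {B} {C} {D} {E} {F,G} {H}
B-G (5): add. Components now {B,F,G} {C} {D} {E} {H}
E-F (7): add. Components now {B,E,F,G} {C} {D} {H}
D-E (10): add. Components now {B,D,E,F,G} {C} {H}
F-H (14): add. Components now {B,D,E,F,G,H} {C}
C-F (18): add. Components now {B,C,D,E,F,G,H}
The 5th edge added is F-H.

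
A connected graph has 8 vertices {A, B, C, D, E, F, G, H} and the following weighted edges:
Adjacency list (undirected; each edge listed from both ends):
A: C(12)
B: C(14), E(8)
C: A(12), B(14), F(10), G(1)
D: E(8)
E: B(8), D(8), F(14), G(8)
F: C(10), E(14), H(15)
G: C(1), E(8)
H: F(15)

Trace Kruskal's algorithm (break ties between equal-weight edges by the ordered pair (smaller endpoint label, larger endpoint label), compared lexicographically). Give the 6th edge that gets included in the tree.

A-C

Kruskal: consider edges lightest-first.
C–G (1): add — endpoints in different components.
B–E (8): add — endpoints in different components.
D–E (8): add — endpoints in different components.
E–G (8): add — endpoints in different components.
C–F (10): add — endpoints in different components.
A–C (12): add — endpoints in different components.
B–C (14): skip — B and C already connected.
E–F (14): skip — E and F already connected.
F–H (15): add — endpoints in different components.
The 6th edge added is A–C.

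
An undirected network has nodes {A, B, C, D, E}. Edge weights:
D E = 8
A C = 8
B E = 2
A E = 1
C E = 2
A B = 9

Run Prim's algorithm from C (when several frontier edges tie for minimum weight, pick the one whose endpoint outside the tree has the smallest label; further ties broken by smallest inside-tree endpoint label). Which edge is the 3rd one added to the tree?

B-E

Grow the tree from C using Prim:
Step 1: frontier [C E 2, A C 8] → take C E (2); add E.
Step 2: frontier [A C 8, A E 1, B E 2, D E 8] → take A E (1); add A.
Step 3: frontier [A B 9, B E 2, D E 8] → take B E (2); add B.
Step 4: frontier [D E 8] → take D E (8); add D.
The 3rd edge added is B E.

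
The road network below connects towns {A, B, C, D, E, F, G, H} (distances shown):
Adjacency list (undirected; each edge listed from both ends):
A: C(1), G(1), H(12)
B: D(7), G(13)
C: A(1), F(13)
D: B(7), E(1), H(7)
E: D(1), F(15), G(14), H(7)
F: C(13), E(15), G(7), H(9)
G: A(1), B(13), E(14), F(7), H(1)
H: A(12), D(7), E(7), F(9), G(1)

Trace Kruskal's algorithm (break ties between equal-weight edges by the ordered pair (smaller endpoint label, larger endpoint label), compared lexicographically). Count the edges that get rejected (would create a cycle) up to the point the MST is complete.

Sort edges by weight, then run Kruskal:
A C (1): add — endpoints in different components.
A G (1): add — endpoints in different components.
D E (1): add — endpoints in different components.
G H (1): add — endpoints in different components.
B D (7): add — endpoints in different components.
D H (7): add — endpoints in different components.
E H (7): skip — E and H already connected.
F G (7): add — endpoints in different components.
Edges rejected before the tree was complete: 1.

1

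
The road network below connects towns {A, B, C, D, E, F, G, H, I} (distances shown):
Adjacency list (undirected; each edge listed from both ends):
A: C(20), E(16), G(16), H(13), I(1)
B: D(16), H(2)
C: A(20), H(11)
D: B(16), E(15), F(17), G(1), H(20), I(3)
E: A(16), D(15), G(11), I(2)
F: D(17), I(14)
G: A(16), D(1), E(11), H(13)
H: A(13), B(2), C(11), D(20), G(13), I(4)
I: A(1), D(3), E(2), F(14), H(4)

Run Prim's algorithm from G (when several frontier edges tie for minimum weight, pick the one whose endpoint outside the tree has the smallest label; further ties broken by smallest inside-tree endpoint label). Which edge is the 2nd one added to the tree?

Prim, starting at G.
Step 1: cheapest edge leaving the tree is D–G (1); add D.
Step 2: cheapest edge leaving the tree is D–I (3); add I.
Step 3: cheapest edge leaving the tree is A–I (1); add A.
Step 4: cheapest edge leaving the tree is E–I (2); add E.
Step 5: cheapest edge leaving the tree is H–I (4); add H.
Step 6: cheapest edge leaving the tree is B–H (2); add B.
Step 7: cheapest edge leaving the tree is C–H (11); add C.
Step 8: cheapest edge leaving the tree is F–I (14); add F.
The 2nd edge added is D–I.

D-I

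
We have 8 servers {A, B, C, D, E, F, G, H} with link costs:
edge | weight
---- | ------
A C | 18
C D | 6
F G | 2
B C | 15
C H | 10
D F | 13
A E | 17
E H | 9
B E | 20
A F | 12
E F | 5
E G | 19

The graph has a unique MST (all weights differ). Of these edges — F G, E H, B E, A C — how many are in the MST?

2

Kruskal: consider edges lightest-first.
F G (2): add — endpoints in different components.
E F (5): add — endpoints in different components.
C D (6): add — endpoints in different components.
E H (9): add — endpoints in different components.
C H (10): add — endpoints in different components.
A F (12): add — endpoints in different components.
D F (13): skip — D and F already connected.
B C (15): add — endpoints in different components.
MST edge set: {F G, E F, C D, E H, C H, A F, B C}.
Of the listed edges, {F G, E H} are in the MST → 2.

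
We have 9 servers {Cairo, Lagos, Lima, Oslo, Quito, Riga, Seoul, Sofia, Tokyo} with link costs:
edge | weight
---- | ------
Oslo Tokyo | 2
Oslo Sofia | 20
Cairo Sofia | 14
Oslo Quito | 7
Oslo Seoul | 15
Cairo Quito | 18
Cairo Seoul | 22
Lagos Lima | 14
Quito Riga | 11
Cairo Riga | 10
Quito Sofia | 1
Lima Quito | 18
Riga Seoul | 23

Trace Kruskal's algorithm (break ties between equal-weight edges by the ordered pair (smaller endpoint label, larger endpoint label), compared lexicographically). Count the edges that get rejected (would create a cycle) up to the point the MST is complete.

2

Kruskal: consider edges lightest-first.
Quito Sofia (1): add — endpoints in different components.
Oslo Tokyo (2): add — endpoints in different components.
Oslo Quito (7): add — endpoints in different components.
Cairo Riga (10): add — endpoints in different components.
Quito Riga (11): add — endpoints in different components.
Cairo Sofia (14): skip — Cairo and Sofia already connected.
Lagos Lima (14): add — endpoints in different components.
Oslo Seoul (15): add — endpoints in different components.
Cairo Quito (18): skip — Cairo and Quito already connected.
Lima Quito (18): add — endpoints in different components.
Edges rejected before the tree was complete: 2.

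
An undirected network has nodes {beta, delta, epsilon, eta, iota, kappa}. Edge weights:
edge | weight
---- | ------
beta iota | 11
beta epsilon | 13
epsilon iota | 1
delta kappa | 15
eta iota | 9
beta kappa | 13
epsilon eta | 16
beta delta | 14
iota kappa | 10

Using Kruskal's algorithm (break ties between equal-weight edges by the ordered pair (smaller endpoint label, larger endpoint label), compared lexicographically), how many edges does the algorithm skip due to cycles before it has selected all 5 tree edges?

Sort edges by weight, then run Kruskal:
epsilon iota (1): add. Components now {eta} {epsilon,iota} {kappa} {beta} {delta}
eta iota (9): add. Components now {epsilon,eta,iota} {kappa} {beta} {delta}
iota kappa (10): add. Components now {epsilon,eta,iota,kappa} {beta} {delta}
beta iota (11): add. Components now {beta,epsilon,eta,iota,kappa} {delta}
beta epsilon (13): skip — beta and epsilon already connected.
beta kappa (13): skip — kappa and beta already connected.
beta delta (14): add. Components now {beta,delta,epsilon,eta,iota,kappa}
Edges rejected before the tree was complete: 2.

2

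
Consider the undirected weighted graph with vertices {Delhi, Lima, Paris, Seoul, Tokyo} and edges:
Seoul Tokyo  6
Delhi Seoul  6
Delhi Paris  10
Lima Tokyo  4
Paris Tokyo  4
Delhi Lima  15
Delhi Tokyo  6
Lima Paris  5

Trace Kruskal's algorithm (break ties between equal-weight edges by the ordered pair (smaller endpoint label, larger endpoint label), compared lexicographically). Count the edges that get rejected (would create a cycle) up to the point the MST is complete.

1

Sort edges by weight, then run Kruskal:
Lima Tokyo (4): add. Components now {Lima,Tokyo} {Paris} {Delhi} {Seoul}
Paris Tokyo (4): add. Components now {Lima,Paris,Tokyo} {Delhi} {Seoul}
Lima Paris (5): skip — Paris and Lima already connected.
Delhi Seoul (6): add. Components now {Lima,Paris,Tokyo} {Delhi,Seoul}
Delhi Tokyo (6): add. Components now {Delhi,Lima,Paris,Seoul,Tokyo}
Edges rejected before the tree was complete: 1.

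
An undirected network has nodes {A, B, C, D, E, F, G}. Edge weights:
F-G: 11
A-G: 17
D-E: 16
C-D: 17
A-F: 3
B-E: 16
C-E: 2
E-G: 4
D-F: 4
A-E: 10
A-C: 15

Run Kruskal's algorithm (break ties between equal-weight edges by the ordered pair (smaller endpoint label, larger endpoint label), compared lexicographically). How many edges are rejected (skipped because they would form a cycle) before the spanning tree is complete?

Kruskal's algorithm — process edges by increasing weight (ties by edge label):
C-E (2): add. Components now {A} {B} {C,E} {D} {F} {G}
A-F (3): add. Components now {A,F} {B} {C,E} {D} {G}
D-F (4): add. Components now {A,D,F} {B} {C,E} {G}
E-G (4): add. Components now {A,D,F} {B} {C,E,G}
A-E (10): add. Components now {A,C,D,E,F,G} {B}
F-G (11): skip — F and G already connected.
A-C (15): skip — A and C already connected.
B-E (16): add. Components now {A,B,C,D,E,F,G}
Edges rejected before the tree was complete: 2.

2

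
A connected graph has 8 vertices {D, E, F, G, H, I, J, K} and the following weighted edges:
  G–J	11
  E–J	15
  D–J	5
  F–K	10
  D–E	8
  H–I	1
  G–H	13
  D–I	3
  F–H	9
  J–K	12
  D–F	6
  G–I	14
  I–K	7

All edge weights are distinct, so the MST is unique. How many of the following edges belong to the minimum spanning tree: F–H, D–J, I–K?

2

Kruskal's algorithm — process edges by increasing weight (ties by edge label):
H–I (1): add — endpoints in different components.
D–I (3): add — endpoints in different components.
D–J (5): add — endpoints in different components.
D–F (6): add — endpoints in different components.
I–K (7): add — endpoints in different components.
D–E (8): add — endpoints in different components.
F–H (9): skip — F and H already connected.
F–K (10): skip — F and K already connected.
G–J (11): add — endpoints in different components.
MST edge set: {H–I, D–I, D–J, D–F, I–K, D–E, G–J}.
Of the listed edges, {D–J, I–K} are in the MST → 2.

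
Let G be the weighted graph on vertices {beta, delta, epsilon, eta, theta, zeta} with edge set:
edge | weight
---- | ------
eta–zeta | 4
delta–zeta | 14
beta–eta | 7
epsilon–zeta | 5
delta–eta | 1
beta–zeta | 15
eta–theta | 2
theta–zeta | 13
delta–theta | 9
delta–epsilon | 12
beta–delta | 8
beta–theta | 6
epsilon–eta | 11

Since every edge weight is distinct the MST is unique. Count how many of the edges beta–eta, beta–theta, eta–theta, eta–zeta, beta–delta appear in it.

3

Sort edges by weight, then run Kruskal:
delta–eta (1): add. Components now {beta} {epsilon} {theta} {delta,eta} {zeta}
eta–theta (2): add. Components now {beta} {epsilon} {delta,eta,theta} {zeta}
eta–zeta (4): add. Components now {beta} {epsilon} {delta,eta,theta,zeta}
epsilon–zeta (5): add. Components now {beta} {delta,epsilon,eta,theta,zeta}
beta–theta (6): add. Components now {beta,delta,epsilon,eta,theta,zeta}
MST edge set: {delta–eta, eta–theta, eta–zeta, epsilon–zeta, beta–theta}.
Of the listed edges, {beta–theta, eta–theta, eta–zeta} are in the MST → 3.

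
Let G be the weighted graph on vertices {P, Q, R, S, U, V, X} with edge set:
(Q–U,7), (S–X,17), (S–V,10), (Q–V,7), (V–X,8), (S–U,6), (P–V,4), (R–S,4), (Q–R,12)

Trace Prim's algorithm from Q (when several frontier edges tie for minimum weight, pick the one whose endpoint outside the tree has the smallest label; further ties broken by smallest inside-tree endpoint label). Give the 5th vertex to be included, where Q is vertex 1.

Grow the tree from Q using Prim:
Step 1: cheapest edge leaving the tree is Q–U (7); add U.
Step 2: cheapest edge leaving the tree is S–U (6); add S.
Step 3: cheapest edge leaving the tree is R–S (4); add R.
Step 4: cheapest edge leaving the tree is Q–V (7); add V.
Step 5: cheapest edge leaving the tree is P–V (4); add P.
Step 6: cheapest edge leaving the tree is V–X (8); add X.
Vertex order: Q, U, S, R, V, P, X. The 5th vertex is V.

V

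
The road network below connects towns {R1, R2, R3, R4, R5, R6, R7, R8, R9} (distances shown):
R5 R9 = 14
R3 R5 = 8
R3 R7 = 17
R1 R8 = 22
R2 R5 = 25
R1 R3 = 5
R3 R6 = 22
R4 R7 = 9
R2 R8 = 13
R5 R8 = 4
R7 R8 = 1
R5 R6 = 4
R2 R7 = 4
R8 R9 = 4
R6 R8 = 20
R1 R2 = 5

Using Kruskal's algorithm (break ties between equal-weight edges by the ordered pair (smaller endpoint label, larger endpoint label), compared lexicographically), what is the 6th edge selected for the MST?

Sort edges by weight, then run Kruskal:
R7 R8 (1): add — endpoints in different components.
R2 R7 (4): add — endpoints in different components.
R5 R6 (4): add — endpoints in different components.
R5 R8 (4): add — endpoints in different components.
R8 R9 (4): add — endpoints in different components.
R1 R2 (5): add — endpoints in different components.
R1 R3 (5): add — endpoints in different components.
R3 R5 (8): skip — R5 and R3 already connected.
R4 R7 (9): add — endpoints in different components.
The 6th edge added is R1 R2.

R1-R2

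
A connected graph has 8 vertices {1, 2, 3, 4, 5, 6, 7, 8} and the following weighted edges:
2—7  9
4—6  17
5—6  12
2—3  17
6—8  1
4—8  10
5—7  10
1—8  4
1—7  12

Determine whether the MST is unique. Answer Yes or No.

No

Kruskal's algorithm — process edges by increasing weight (ties by edge label):
6—8 (1): add — endpoints in different components.
1—8 (4): add — endpoints in different components.
2—7 (9): add — endpoints in different components.
4—8 (10): add — endpoints in different components.
5—7 (10): add — endpoints in different components.
1—7 (12): add — endpoints in different components.
5—6 (12): skip — 5 and 6 already connected.
2—3 (17): add — endpoints in different components.
Non-tree edge 5—6 has weight 12, equal to the heaviest edge on its tree cycle — swapping gives another MST of the same weight. Not unique.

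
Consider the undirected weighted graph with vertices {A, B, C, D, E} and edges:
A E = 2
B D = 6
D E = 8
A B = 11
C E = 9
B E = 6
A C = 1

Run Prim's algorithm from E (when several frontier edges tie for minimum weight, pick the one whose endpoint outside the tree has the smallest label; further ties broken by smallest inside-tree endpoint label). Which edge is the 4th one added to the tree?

Prim, starting at E.
Step 1: frontier [A E 2, B E 6, D E 8, C E 9] → take A E (2); add A.
Step 2: frontier [A C 1, A B 11, B E 6, D E 8, C E 9] → take A C (1); add C.
Step 3: frontier [A B 11, B E 6, D E 8] → take B E (6); add B.
Step 4: frontier [B D 6, D E 8] → take B D (6); add D.
The 4th edge added is B D.

B-D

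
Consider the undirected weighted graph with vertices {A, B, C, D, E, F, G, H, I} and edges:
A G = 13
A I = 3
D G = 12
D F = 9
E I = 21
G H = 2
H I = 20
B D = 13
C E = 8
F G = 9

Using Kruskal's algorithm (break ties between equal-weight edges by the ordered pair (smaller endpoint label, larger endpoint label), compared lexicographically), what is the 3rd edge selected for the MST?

C-E

Kruskal: consider edges lightest-first.
G H (2): add — endpoints in different components.
A I (3): add — endpoints in different components.
C E (8): add — endpoints in different components.
D F (9): add — endpoints in different components.
F G (9): add — endpoints in different components.
D G (12): skip — D and G already connected.
A G (13): add — endpoints in different components.
B D (13): add — endpoints in different components.
H I (20): skip — H and I already connected.
E I (21): add — endpoints in different components.
The 3rd edge added is C E.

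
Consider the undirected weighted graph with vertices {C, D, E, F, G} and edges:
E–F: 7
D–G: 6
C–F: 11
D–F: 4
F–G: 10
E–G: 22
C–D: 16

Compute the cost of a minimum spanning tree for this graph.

28

Kruskal's algorithm — process edges by increasing weight (ties by edge label):
D–F (4): add. Components now {C} {D,F} {E} {G}
D–G (6): add. Components now {C} {D,F,G} {E}
E–F (7): add. Components now {C} {D,E,F,G}
F–G (10): skip — F and G already connected.
C–F (11): add. Components now {C,D,E,F,G}
MST edges: D–F, D–G, E–F, C–F; total weight 4+6+7+11 = 28.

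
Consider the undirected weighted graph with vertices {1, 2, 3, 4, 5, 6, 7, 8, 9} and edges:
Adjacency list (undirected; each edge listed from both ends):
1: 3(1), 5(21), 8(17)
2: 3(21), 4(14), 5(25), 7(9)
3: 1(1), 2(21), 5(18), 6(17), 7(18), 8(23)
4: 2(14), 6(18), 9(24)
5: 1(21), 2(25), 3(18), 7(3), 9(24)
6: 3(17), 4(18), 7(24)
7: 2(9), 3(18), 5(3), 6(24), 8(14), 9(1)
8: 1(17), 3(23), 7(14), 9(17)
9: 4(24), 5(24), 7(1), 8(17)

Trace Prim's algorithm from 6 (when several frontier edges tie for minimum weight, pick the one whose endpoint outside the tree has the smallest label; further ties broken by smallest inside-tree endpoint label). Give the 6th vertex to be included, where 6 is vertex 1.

9

Prim's algorithm from 6:
Step 1: cheapest edge leaving the tree is 3–6 (17); add 3.
Step 2: cheapest edge leaving the tree is 1–3 (1); add 1.
Step 3: cheapest edge leaving the tree is 1–8 (17); add 8.
Step 4: cheapest edge leaving the tree is 7–8 (14); add 7.
Step 5: cheapest edge leaving the tree is 7–9 (1); add 9.
Step 6: cheapest edge leaving the tree is 5–7 (3); add 5.
Step 7: cheapest edge leaving the tree is 2–7 (9); add 2.
Step 8: cheapest edge leaving the tree is 2–4 (14); add 4.
Vertex order: 6, 3, 1, 8, 7, 9, 5, 2, 4. The 6th vertex is 9.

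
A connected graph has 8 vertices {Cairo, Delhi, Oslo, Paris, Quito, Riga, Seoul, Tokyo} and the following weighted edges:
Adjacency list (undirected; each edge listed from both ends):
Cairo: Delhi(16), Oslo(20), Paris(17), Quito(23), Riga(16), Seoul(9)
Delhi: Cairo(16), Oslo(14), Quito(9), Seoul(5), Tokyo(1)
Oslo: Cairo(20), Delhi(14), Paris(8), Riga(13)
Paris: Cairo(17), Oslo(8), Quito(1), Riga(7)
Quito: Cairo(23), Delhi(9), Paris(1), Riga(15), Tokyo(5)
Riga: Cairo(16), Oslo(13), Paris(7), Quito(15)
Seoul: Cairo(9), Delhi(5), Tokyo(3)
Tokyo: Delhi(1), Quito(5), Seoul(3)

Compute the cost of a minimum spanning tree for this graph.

34

Grow the tree from Seoul using Prim:
Step 1: cheapest edge leaving the tree is Seoul–Tokyo (3); add Tokyo.
Step 2: cheapest edge leaving the tree is Delhi–Tokyo (1); add Delhi.
Step 3: cheapest edge leaving the tree is Quito–Tokyo (5); add Quito.
Step 4: cheapest edge leaving the tree is Paris–Quito (1); add Paris.
Step 5: cheapest edge leaving the tree is Paris–Riga (7); add Riga.
Step 6: cheapest edge leaving the tree is Oslo–Paris (8); add Oslo.
Step 7: cheapest edge leaving the tree is Cairo–Seoul (9); add Cairo.
MST edges: Seoul–Tokyo, Delhi–Tokyo, Quito–Tokyo, Paris–Quito, Paris–Riga, Oslo–Paris, Cairo–Seoul; total weight 3+1+5+1+7+8+9 = 34.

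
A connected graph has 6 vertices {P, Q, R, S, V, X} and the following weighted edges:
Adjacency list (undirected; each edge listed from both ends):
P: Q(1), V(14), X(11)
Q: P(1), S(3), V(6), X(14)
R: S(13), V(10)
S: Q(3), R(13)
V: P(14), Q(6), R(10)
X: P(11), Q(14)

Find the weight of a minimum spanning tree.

31

Prim, starting at S.
Step 1: frontier [Q-S 3, R-S 13] → take Q-S (3); add Q.
Step 2: frontier [P-Q 1, Q-V 6, Q-X 14, R-S 13] → take P-Q (1); add P.
Step 3: frontier [P-X 11, P-V 14, Q-V 6, Q-X 14, R-S 13] → take Q-V (6); add V.
Step 4: frontier [P-X 11, Q-X 14, R-S 13, R-V 10] → take R-V (10); add R.
Step 5: frontier [P-X 11, Q-X 14] → take P-X (11); add X.
MST edges: Q-S, P-Q, Q-V, R-V, P-X; total weight 3+1+6+10+11 = 31.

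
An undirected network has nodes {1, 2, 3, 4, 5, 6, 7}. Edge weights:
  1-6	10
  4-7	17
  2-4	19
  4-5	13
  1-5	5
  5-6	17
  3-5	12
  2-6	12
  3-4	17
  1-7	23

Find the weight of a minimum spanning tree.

69

Prim's algorithm from 2:
Step 1: cheapest edge leaving the tree is 2-6 (12); add 6.
Step 2: cheapest edge leaving the tree is 1-6 (10); add 1.
Step 3: cheapest edge leaving the tree is 1-5 (5); add 5.
Step 4: cheapest edge leaving the tree is 3-5 (12); add 3.
Step 5: cheapest edge leaving the tree is 4-5 (13); add 4.
Step 6: cheapest edge leaving the tree is 4-7 (17); add 7.
MST edges: 2-6, 1-6, 1-5, 3-5, 4-5, 4-7; total weight 12+10+5+12+13+17 = 69.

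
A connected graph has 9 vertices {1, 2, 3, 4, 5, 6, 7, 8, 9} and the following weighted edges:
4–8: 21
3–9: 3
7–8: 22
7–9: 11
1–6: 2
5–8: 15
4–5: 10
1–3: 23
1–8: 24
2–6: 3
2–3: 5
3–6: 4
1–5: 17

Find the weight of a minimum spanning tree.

65

Prim's algorithm from 4:
Step 1: cheapest edge leaving the tree is 4–5 (10); add 5.
Step 2: cheapest edge leaving the tree is 5–8 (15); add 8.
Step 3: cheapest edge leaving the tree is 1–5 (17); add 1.
Step 4: cheapest edge leaving the tree is 1–6 (2); add 6.
Step 5: cheapest edge leaving the tree is 2–6 (3); add 2.
Step 6: cheapest edge leaving the tree is 3–6 (4); add 3.
Step 7: cheapest edge leaving the tree is 3–9 (3); add 9.
Step 8: cheapest edge leaving the tree is 7–9 (11); add 7.
MST edges: 4–5, 5–8, 1–5, 1–6, 2–6, 3–6, 3–9, 7–9; total weight 10+15+17+2+3+4+3+11 = 65.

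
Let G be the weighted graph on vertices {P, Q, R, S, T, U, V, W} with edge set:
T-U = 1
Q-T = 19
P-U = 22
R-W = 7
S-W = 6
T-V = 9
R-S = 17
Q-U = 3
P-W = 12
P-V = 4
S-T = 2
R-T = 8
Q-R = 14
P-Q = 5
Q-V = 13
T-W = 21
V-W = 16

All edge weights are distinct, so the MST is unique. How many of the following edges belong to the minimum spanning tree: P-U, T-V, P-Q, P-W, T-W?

Kruskal: consider edges lightest-first.
T-U (1): add — endpoints in different components.
S-T (2): add — endpoints in different components.
Q-U (3): add — endpoints in different components.
P-V (4): add — endpoints in different components.
P-Q (5): add — endpoints in different components.
S-W (6): add — endpoints in different components.
R-W (7): add — endpoints in different components.
MST edge set: {T-U, S-T, Q-U, P-V, P-Q, S-W, R-W}.
Of the listed edges, {P-Q} are in the MST → 1.

1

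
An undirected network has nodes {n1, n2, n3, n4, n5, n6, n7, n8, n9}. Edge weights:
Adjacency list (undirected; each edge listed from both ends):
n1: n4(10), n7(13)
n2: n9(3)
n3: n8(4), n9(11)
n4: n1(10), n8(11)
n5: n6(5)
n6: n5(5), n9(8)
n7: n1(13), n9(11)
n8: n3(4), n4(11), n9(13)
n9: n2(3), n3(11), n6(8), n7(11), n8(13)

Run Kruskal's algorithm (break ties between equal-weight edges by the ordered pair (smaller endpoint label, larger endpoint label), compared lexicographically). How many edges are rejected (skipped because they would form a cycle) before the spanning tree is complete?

0

Kruskal: consider edges lightest-first.
n2—n9 (3): add — endpoints in different components.
n3—n8 (4): add — endpoints in different components.
n5—n6 (5): add — endpoints in different components.
n6—n9 (8): add — endpoints in different components.
n1—n4 (10): add — endpoints in different components.
n3—n9 (11): add — endpoints in different components.
n4—n8 (11): add — endpoints in different components.
n7—n9 (11): add — endpoints in different components.
Edges rejected before the tree was complete: 0.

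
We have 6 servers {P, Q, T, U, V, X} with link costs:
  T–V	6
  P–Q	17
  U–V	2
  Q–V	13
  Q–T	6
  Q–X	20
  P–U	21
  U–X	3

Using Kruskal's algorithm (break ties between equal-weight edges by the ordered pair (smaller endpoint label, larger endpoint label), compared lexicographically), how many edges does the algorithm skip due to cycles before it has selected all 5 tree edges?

Kruskal's algorithm — process edges by increasing weight (ties by edge label):
U–V (2): add. Components now {X} {T} {Q} {U,V} {P}
U–X (3): add. Components now {U,V,X} {T} {Q} {P}
Q–T (6): add. Components now {U,V,X} {Q,T} {P}
T–V (6): add. Components now {Q,T,U,V,X} {P}
Q–V (13): skip — Q and V already connected.
P–Q (17): add. Components now {P,Q,T,U,V,X}
Edges rejected before the tree was complete: 1.

1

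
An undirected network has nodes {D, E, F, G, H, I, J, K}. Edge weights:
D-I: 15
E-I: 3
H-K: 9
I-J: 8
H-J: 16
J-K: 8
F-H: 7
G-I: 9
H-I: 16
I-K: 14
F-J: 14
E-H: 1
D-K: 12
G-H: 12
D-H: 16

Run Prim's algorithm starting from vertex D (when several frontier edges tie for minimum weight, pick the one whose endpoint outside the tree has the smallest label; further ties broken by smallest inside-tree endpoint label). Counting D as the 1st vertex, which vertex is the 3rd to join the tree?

Prim, starting at D.
Step 1: cheapest edge leaving the tree is D-K (12); add K.
Step 2: cheapest edge leaving the tree is J-K (8); add J.
Step 3: cheapest edge leaving the tree is I-J (8); add I.
Step 4: cheapest edge leaving the tree is E-I (3); add E.
Step 5: cheapest edge leaving the tree is E-H (1); add H.
Step 6: cheapest edge leaving the tree is F-H (7); add F.
Step 7: cheapest edge leaving the tree is G-I (9); add G.
Vertex order: D, K, J, I, E, H, F, G. The 3rd vertex is J.

J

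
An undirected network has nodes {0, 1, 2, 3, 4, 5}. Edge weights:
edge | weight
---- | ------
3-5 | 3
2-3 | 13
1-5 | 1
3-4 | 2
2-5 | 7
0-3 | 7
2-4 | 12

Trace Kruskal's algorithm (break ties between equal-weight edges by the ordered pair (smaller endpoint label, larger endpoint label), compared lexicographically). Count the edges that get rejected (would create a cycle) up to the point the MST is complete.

Sort edges by weight, then run Kruskal:
1-5 (1): add — endpoints in different components.
3-4 (2): add — endpoints in different components.
3-5 (3): add — endpoints in different components.
0-3 (7): add — endpoints in different components.
2-5 (7): add — endpoints in different components.
Edges rejected before the tree was complete: 0.

0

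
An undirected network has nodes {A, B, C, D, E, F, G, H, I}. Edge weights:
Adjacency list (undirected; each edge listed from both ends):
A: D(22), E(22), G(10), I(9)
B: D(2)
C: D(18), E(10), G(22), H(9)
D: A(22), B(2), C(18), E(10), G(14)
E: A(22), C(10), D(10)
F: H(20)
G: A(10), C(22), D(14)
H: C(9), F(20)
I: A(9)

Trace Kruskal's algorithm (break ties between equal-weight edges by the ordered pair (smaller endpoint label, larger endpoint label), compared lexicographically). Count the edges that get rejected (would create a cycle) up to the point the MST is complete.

Sort edges by weight, then run Kruskal:
B–D (2): add — endpoints in different components.
A–I (9): add — endpoints in different components.
C–H (9): add — endpoints in different components.
A–G (10): add — endpoints in different components.
C–E (10): add — endpoints in different components.
D–E (10): add — endpoints in different components.
D–G (14): add — endpoints in different components.
C–D (18): skip — C and D already connected.
F–H (20): add — endpoints in different components.
Edges rejected before the tree was complete: 1.

1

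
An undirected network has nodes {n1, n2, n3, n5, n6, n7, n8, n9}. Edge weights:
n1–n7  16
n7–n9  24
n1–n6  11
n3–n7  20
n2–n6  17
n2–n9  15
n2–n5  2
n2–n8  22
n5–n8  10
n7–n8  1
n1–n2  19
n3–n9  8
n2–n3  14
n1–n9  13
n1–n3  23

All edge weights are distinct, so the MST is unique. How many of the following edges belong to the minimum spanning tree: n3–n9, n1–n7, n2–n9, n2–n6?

Kruskal: consider edges lightest-first.
n7–n8 (1): add — endpoints in different components.
n2–n5 (2): add — endpoints in different components.
n3–n9 (8): add — endpoints in different components.
n5–n8 (10): add — endpoints in different components.
n1–n6 (11): add — endpoints in different components.
n1–n9 (13): add — endpoints in different components.
n2–n3 (14): add — endpoints in different components.
MST edge set: {n7–n8, n2–n5, n3–n9, n5–n8, n1–n6, n1–n9, n2–n3}.
Of the listed edges, {n3–n9} are in the MST → 1.

1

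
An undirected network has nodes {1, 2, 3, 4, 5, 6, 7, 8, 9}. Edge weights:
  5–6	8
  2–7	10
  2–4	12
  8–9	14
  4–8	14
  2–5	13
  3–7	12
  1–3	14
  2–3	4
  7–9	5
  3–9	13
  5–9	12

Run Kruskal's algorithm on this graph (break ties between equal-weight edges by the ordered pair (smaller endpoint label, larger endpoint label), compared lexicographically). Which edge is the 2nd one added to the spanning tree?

Kruskal's algorithm — process edges by increasing weight (ties by edge label):
2–3 (4): add — endpoints in different components.
7–9 (5): add — endpoints in different components.
5–6 (8): add — endpoints in different components.
2–7 (10): add — endpoints in different components.
2–4 (12): add — endpoints in different components.
3–7 (12): skip — 3 and 7 already connected.
5–9 (12): add — endpoints in different components.
2–5 (13): skip — 2 and 5 already connected.
3–9 (13): skip — 3 and 9 already connected.
1–3 (14): add — endpoints in different components.
4–8 (14): add — endpoints in different components.
The 2nd edge added is 7–9.

7-9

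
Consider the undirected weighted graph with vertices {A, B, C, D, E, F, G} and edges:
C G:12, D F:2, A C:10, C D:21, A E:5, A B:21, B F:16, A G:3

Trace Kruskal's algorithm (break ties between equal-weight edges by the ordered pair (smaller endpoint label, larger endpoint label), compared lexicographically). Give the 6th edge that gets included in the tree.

A-B

Kruskal: consider edges lightest-first.
D F (2): add. Components now {A} {B} {C} {D,F} {E} {G}
A G (3): add. Components now {A,G} {B} {C} {D,F} {E}
A E (5): add. Components now {A,E,G} {B} {C} {D,F}
A C (10): add. Components now {A,C,E,G} {B} {D,F}
C G (12): skip — C and G already connected.
B F (16): add. Components now {A,C,E,G} {B,D,F}
A B (21): add. Components now {A,B,C,D,E,F,G}
The 6th edge added is A B.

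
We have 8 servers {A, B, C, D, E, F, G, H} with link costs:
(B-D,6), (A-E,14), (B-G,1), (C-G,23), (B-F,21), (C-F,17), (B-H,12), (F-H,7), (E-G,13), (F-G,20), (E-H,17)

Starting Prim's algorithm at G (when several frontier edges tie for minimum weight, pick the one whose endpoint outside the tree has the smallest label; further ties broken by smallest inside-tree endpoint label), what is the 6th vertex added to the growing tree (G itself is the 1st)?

Prim, starting at G.
Step 1: frontier [B-G 1, E-G 13, F-G 20, C-G 23] → take B-G (1); add B.
Step 2: frontier [B-D 6, B-H 12, B-F 21, E-G 13, F-G 20, C-G 23] → take B-D (6); add D.
Step 3: frontier [B-H 12, B-F 21, E-G 13, F-G 20, C-G 23] → take B-H (12); add H.
Step 4: frontier [B-F 21, E-G 13, F-G 20, C-G 23, F-H 7, E-H 17] → take F-H (7); add F.
Step 5: frontier [C-F 17, E-G 13, C-G 23, E-H 17] → take E-G (13); add E.
Step 6: frontier [A-E 14, C-F 17, C-G 23] → take A-E (14); add A.
Step 7: frontier [C-F 17, C-G 23] → take C-F (17); add C.
Vertex order: G, B, D, H, F, E, A, C. The 6th vertex is E.

E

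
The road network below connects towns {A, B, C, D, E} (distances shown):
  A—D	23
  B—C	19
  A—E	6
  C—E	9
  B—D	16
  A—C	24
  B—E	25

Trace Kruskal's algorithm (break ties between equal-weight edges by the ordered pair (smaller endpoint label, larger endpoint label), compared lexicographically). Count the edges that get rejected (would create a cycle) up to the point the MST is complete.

Sort edges by weight, then run Kruskal:
A—E (6): add. Components now {A,E} {B} {C} {D}
C—E (9): add. Components now {A,C,E} {B} {D}
B—D (16): add. Components now {A,C,E} {B,D}
B—C (19): add. Components now {A,B,C,D,E}
Edges rejected before the tree was complete: 0.

0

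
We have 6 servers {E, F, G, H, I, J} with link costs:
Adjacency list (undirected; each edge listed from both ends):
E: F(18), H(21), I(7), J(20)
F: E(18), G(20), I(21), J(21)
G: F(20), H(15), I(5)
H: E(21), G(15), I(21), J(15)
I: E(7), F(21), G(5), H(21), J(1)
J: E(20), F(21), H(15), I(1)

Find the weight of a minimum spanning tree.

46

Prim, starting at G.
Step 1: frontier [G I 5, G H 15, F G 20] → take G I (5); add I.
Step 2: frontier [G H 15, F G 20, I J 1, E I 7, F I 21, H I 21] → take I J (1); add J.
Step 3: frontier [G H 15, F G 20, E I 7, F I 21, H I 21, H J 15, E J 20, F J 21] → take E I (7); add E.
Step 4: frontier [E F 18, E H 21, G H 15, F G 20, F I 21, H I 21, H J 15, F J 21] → take G H (15); add H.
Step 5: frontier [E F 18, F G 20, F I 21, F J 21] → take E F (18); add F.
MST edges: G I, I J, E I, G H, E F; total weight 5+1+7+15+18 = 46.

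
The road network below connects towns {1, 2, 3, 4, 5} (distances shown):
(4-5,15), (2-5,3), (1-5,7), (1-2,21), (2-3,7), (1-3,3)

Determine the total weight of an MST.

Prim, starting at 4.
Step 1: cheapest edge leaving the tree is 4-5 (15); add 5.
Step 2: cheapest edge leaving the tree is 2-5 (3); add 2.
Step 3: cheapest edge leaving the tree is 1-5 (7); add 1.
Step 4: cheapest edge leaving the tree is 1-3 (3); add 3.
MST edges: 4-5, 2-5, 1-5, 1-3; total weight 15+3+7+3 = 28.

28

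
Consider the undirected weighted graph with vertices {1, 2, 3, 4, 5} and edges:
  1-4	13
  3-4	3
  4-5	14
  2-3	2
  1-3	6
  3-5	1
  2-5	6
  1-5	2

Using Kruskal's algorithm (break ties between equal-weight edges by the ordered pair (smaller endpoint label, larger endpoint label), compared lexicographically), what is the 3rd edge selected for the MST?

Sort edges by weight, then run Kruskal:
3-5 (1): add. Components now {1} {2} {3,5} {4}
1-5 (2): add. Components now {1,3,5} {2} {4}
2-3 (2): add. Components now {1,2,3,5} {4}
3-4 (3): add. Components now {1,2,3,4,5}
The 3rd edge added is 2-3.

2-3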